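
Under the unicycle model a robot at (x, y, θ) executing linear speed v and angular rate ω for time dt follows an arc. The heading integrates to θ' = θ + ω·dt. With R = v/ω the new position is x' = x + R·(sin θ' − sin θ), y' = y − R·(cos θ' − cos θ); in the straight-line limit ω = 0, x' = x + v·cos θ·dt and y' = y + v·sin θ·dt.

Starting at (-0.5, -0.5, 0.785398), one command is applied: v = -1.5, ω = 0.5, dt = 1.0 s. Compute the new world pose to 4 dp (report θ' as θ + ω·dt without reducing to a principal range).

(-1.2573, -1.7767, 1.2854)

θ' = 0.7854 + 0.5·1.0 = 1.2854
R = v/ω = -1.5/0.5 = -3.0000
x' = -0.5 + -3.0000·(sin 1.2854 − sin 0.7854) = -1.2573
y' = -0.5 − -3.0000·(cos 1.2854 − cos 0.7854) = -1.7767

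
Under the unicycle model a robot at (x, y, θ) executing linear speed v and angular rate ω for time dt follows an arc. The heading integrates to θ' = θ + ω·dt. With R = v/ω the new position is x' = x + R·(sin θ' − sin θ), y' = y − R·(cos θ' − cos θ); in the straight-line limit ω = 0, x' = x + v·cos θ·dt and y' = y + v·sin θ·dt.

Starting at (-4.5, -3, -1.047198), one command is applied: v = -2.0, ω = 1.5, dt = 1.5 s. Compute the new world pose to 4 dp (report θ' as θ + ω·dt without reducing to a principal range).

θ' = -1.0472 + 1.5·1.5 = 1.2028
R = v/ω = -2.0/1.5 = -1.3333
x' = -4.5 + -1.3333·(sin 1.2028 − sin -1.0472) = -6.8988
y' = -3 − -1.3333·(cos 1.2028 − cos -1.0472) = -3.1870

(-6.8988, -3.1870, 1.2028)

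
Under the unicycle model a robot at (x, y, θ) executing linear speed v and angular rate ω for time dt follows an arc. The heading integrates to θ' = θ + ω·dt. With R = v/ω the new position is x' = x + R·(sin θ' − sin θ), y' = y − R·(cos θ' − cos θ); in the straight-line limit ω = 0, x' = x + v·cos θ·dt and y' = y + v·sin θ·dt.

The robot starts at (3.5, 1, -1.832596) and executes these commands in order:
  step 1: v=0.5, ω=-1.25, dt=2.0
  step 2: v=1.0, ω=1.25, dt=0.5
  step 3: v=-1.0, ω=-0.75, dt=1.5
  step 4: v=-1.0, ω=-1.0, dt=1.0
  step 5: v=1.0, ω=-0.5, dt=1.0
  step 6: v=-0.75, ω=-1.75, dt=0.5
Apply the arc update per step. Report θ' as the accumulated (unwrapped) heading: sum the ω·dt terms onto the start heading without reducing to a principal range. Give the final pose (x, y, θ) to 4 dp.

step 1: θ'=-4.3326 (R=-0.4000) → pose (2.7421, 0.9552, -4.3326)
step 2: θ'=-3.7076 (R=0.8000) → pose (2.4282, 1.3339, -3.7076)
step 3: θ'=-4.8326 (R=1.3333) → pose (3.0368, 0.0486, -4.8326)
step 4: θ'=-5.8326 (R=1.0000) → pose (2.4796, -0.7317, -5.8326)
step 5: θ'=-6.3326 (R=-2.0000) → pose (3.4493, -0.5345, -6.3326)
step 6: θ'=-7.2076 (R=0.4286) → pose (3.1284, -0.3646, -7.2076)

(3.1284, -0.3646, -7.2076)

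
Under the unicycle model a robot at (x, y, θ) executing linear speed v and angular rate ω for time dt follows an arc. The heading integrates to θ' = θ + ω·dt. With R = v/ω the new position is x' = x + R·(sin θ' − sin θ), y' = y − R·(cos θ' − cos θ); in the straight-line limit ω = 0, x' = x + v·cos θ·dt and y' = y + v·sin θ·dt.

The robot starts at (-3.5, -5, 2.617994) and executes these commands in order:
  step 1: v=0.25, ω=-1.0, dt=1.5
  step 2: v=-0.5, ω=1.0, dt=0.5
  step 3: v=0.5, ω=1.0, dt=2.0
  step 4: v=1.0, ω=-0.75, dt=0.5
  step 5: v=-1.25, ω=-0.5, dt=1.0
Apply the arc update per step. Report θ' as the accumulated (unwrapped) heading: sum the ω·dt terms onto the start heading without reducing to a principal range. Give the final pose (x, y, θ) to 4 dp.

step 1: θ'=1.1180 (R=-0.2500) → pose (-3.5998, -4.6741, 1.1180)
step 2: θ'=1.6180 (R=-0.5000) → pose (-3.6496, -4.9165, 1.6180)
step 3: θ'=3.6180 (R=0.5000) → pose (-4.3784, -4.4957, 3.6180)
step 4: θ'=3.2430 (R=-1.3333) → pose (-4.8548, -4.6373, 3.2430)
step 5: θ'=2.7430 (R=2.5000) → pose (-3.6315, -4.8205, 2.7430)

(-3.6315, -4.8205, 2.7430)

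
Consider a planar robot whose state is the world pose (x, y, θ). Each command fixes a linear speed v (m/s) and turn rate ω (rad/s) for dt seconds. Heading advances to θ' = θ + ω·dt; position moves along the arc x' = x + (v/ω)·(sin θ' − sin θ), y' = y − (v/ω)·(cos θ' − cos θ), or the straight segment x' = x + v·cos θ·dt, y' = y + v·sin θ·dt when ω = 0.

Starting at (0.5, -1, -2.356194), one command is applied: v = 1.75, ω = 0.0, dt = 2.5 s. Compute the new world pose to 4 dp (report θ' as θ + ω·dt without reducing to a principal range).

(-2.5936, -4.0936, -2.3562)

θ' = -2.3562 + 0.0·2.5 = -2.3562
ω = 0 → straight: x' = 0.5 + 1.75·cos(-2.3562)·2.5 = -2.5936
y' = -1 + 1.75·sin(-2.3562)·2.5 = -4.0936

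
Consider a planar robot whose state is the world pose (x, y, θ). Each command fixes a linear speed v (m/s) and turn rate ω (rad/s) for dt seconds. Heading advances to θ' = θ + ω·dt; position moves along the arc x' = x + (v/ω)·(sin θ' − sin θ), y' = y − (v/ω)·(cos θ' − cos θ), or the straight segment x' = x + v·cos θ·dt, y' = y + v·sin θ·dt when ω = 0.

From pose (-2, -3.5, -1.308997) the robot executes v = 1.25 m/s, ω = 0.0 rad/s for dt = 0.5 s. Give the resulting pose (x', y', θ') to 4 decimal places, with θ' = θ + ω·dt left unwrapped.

θ' = -1.3090 + 0.0·0.5 = -1.3090
ω = 0 → straight: x' = -2 + 1.25·cos(-1.3090)·0.5 = -1.8382
y' = -3.5 + 1.25·sin(-1.3090)·0.5 = -4.1037

(-1.8382, -4.1037, -1.3090)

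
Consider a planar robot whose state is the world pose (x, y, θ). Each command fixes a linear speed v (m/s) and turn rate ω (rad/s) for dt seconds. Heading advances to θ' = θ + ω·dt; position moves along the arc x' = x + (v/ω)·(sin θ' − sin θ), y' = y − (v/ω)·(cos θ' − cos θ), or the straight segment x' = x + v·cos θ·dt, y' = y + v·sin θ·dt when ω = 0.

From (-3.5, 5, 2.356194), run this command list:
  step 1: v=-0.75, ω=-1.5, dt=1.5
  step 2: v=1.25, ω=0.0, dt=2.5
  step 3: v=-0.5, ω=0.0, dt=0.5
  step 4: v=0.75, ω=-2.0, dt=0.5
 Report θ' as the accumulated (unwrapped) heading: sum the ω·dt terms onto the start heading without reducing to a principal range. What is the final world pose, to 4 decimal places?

step 1: θ'=0.1062 (R=0.5000) → pose (-3.8006, 4.1493, 0.1062)
step 2: θ'=0.1062 (straight) → pose (-0.6932, 4.4805, 0.1062)
step 3: θ'=0.1062 (straight) → pose (-0.9418, 4.4540, 0.1062)
step 4: θ'=-0.8938 (R=-0.3750) → pose (-0.6097, 4.3160, -0.8938)

(-0.6097, 4.3160, -0.8938)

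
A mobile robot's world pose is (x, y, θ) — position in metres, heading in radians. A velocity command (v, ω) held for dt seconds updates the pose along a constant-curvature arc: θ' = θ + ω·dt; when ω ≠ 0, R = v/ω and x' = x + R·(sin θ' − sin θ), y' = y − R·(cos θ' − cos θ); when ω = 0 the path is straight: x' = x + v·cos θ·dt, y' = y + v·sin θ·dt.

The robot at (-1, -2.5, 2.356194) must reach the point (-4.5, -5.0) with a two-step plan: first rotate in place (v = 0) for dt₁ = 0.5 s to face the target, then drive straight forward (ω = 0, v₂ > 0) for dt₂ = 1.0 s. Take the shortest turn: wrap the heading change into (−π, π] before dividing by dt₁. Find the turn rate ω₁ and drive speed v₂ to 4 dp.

ω₁ = 2.8113, v₂ = 4.3012

heading to target = atan2(-5−-2.5, -4.5−-1) = -2.5213
Δθ = wrap(-2.5213 − 2.3562) = 1.4056; ω₁ = Δθ/dt₁ = 2.8113
distance = √((-4.5−-1)² + (-5−-2.5)²) = 4.3012; v₂ = distance/dt₂ = 4.3012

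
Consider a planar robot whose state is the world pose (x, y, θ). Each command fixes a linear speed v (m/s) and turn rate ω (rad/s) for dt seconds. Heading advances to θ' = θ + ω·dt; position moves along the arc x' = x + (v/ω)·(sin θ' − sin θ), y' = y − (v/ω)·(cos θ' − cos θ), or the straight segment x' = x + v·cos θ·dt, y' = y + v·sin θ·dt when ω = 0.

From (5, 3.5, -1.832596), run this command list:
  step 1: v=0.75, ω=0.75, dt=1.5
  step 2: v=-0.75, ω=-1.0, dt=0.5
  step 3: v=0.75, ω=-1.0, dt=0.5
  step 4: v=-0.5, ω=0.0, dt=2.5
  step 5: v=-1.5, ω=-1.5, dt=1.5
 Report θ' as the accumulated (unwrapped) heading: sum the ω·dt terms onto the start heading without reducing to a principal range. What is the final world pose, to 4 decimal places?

step 1: θ'=-0.7076 (R=1.0000) → pose (5.3159, 2.4813, -0.7076)
step 2: θ'=-1.2076 (R=0.7500) → pose (5.1024, 2.7847, -1.2076)
step 3: θ'=-1.7076 (R=-0.7500) → pose (5.1443, 2.4160, -1.7076)
step 4: θ'=-1.7076 (straight) → pose (5.3147, 3.6543, -1.7076)
step 5: θ'=-3.9576 (R=1.0000) → pose (7.0338, 4.2031, -3.9576)

(7.0338, 4.2031, -3.9576)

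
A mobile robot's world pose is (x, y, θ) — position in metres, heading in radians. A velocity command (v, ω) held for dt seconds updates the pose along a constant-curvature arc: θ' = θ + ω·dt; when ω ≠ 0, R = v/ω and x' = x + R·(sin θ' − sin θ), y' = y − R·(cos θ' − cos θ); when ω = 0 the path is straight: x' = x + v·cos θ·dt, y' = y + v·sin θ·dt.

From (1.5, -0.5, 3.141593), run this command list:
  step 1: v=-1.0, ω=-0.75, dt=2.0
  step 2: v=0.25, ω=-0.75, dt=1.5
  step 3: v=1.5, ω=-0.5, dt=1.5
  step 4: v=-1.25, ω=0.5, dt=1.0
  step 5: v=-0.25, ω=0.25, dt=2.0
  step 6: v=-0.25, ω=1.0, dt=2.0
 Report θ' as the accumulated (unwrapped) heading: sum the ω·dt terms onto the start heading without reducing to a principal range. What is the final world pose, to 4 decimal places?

step 1: θ'=1.6416 (R=1.3333) → pose (2.8300, -1.7390, 1.6416)
step 2: θ'=0.5166 (R=-0.3333) → pose (2.9979, -1.4256, 0.5166)
step 3: θ'=-0.2334 (R=-3.0000) → pose (5.1735, -1.1155, -0.2334)
step 4: θ'=0.2666 (R=-2.5000) → pose (3.9366, -1.1360, 0.2666)
step 5: θ'=0.7666 (R=-1.0000) → pose (3.5064, -1.3804, 0.7666)
step 6: θ'=2.7666 (R=-0.2500) → pose (3.5883, -1.7931, 2.7666)

(3.5883, -1.7931, 2.7666)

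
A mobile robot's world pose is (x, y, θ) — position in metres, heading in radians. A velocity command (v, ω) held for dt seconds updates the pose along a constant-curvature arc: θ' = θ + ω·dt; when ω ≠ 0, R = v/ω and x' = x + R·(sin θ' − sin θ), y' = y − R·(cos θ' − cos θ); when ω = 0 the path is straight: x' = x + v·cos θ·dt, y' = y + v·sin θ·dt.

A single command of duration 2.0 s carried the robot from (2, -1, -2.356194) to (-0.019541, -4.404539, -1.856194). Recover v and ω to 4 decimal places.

Δθ = -1.856194 − -2.356194 = 0.500000
ω = Δθ/dt = 0.500000/2.0 = 0.2500
R = −Δy/(cos θ' − cos θ) = 8.0000
v = R·ω = 8.0000·0.2500 = 2.0000

v = 2.0000, ω = 0.2500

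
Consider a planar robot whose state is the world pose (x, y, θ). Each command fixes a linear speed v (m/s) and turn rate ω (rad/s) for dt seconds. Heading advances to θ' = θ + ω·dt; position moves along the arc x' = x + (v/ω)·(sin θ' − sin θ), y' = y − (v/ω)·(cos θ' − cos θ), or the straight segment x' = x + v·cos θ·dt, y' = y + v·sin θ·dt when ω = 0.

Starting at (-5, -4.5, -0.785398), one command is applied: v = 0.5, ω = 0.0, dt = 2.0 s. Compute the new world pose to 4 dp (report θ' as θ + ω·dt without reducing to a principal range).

θ' = -0.7854 + 0.0·2.0 = -0.7854
ω = 0 → straight: x' = -5 + 0.5·cos(-0.7854)·2.0 = -4.2929
y' = -4.5 + 0.5·sin(-0.7854)·2.0 = -5.2071

(-4.2929, -5.2071, -0.7854)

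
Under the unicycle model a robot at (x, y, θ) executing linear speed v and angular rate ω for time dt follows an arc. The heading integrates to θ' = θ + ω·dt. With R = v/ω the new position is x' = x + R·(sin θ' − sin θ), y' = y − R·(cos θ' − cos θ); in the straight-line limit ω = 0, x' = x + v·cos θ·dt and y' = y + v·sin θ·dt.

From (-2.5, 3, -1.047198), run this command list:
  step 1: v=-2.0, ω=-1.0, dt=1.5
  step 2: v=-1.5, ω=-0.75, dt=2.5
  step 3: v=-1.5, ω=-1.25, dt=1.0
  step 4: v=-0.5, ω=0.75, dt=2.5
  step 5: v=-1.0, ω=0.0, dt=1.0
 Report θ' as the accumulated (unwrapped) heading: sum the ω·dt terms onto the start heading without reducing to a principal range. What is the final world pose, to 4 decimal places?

(1.4557, 1.5619, -3.7972)

step 1: θ'=-2.5472 (R=2.0000) → pose (-1.8880, 5.6570, -2.5472)
step 2: θ'=-4.4222 (R=2.0000) → pose (1.1484, 4.5723, -4.4222)
step 3: θ'=-5.6722 (R=1.2000) → pose (0.6870, 3.2460, -5.6722)
step 4: θ'=-3.7972 (R=-0.6667) → pose (0.6630, 2.1715, -3.7972)
step 5: θ'=-3.7972 (straight) → pose (1.4557, 1.5619, -3.7972)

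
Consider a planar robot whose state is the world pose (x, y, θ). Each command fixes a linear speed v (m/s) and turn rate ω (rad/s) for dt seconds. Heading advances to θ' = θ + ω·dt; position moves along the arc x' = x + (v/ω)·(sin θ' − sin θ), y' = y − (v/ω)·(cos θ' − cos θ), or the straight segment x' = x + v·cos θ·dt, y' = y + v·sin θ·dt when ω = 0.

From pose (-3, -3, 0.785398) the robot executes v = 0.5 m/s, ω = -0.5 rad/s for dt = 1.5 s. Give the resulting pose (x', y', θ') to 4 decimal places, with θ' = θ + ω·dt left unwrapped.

(-2.3283, -2.7077, 0.0354)

θ' = 0.7854 + -0.5·1.5 = 0.0354
R = v/ω = 0.5/-0.5 = -1.0000
x' = -3 + -1.0000·(sin 0.0354 − sin 0.7854) = -2.3283
y' = -3 − -1.0000·(cos 0.0354 − cos 0.7854) = -2.7077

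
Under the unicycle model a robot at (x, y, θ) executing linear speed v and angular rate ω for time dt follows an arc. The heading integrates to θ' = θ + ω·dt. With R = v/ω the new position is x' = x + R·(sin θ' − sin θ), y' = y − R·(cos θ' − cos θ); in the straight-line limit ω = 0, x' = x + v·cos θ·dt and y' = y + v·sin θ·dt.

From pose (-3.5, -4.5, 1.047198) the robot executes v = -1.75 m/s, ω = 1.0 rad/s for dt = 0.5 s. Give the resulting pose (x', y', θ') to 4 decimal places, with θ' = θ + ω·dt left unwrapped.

(-3.7340, -5.3337, 1.5472)

θ' = 1.0472 + 1.0·0.5 = 1.5472
R = v/ω = -1.75/1.0 = -1.7500
x' = -3.5 + -1.7500·(sin 1.5472 − sin 1.0472) = -3.7340
y' = -4.5 − -1.7500·(cos 1.5472 − cos 1.0472) = -5.3337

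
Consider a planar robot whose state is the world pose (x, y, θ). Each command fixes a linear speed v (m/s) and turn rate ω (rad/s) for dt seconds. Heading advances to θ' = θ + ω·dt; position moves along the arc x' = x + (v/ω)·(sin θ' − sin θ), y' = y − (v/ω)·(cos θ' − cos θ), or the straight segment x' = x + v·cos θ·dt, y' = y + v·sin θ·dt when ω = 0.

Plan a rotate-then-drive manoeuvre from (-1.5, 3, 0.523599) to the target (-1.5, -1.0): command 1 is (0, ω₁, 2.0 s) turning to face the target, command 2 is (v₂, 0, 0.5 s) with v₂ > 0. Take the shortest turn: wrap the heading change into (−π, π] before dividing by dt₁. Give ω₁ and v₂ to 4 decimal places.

heading to target = atan2(-1−3, -1.5−-1.5) = -1.5708
Δθ = wrap(-1.5708 − 0.5236) = -2.0944; ω₁ = Δθ/dt₁ = -1.0472
distance = √((-1.5−-1.5)² + (-1−3)²) = 4.0000; v₂ = distance/dt₂ = 8.0000

ω₁ = -1.0472, v₂ = 8.0000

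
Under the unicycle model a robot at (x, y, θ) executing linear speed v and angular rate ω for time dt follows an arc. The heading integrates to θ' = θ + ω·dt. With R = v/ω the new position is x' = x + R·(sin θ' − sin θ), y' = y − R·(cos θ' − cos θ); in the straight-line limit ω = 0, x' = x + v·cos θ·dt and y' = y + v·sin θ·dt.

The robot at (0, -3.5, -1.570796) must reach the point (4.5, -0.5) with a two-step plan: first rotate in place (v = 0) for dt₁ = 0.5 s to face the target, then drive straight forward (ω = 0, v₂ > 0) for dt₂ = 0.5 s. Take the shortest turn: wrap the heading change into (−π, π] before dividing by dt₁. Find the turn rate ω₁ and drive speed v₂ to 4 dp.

ω₁ = 4.3176, v₂ = 10.8167

heading to target = atan2(-0.5−-3.5, 4.5−0) = 0.5880
Δθ = wrap(0.5880 − -1.5708) = 2.1588; ω₁ = Δθ/dt₁ = 4.3176
distance = √((4.5−0)² + (-0.5−-3.5)²) = 5.4083; v₂ = distance/dt₂ = 10.8167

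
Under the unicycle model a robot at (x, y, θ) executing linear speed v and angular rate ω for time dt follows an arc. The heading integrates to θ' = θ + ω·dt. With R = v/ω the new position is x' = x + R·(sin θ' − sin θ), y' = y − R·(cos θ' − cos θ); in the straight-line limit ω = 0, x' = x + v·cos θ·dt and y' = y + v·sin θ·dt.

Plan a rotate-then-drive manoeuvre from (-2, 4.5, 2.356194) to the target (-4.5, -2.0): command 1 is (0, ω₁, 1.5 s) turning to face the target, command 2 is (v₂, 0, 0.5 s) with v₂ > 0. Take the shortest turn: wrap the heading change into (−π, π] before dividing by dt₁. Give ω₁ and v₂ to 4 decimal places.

heading to target = atan2(-2−4.5, -4.5−-2) = -1.9380
Δθ = wrap(-1.9380 − 2.3562) = 1.9890; ω₁ = Δθ/dt₁ = 1.3260
distance = √((-4.5−-2)² + (-2−4.5)²) = 6.9642; v₂ = distance/dt₂ = 13.9284

ω₁ = 1.3260, v₂ = 13.9284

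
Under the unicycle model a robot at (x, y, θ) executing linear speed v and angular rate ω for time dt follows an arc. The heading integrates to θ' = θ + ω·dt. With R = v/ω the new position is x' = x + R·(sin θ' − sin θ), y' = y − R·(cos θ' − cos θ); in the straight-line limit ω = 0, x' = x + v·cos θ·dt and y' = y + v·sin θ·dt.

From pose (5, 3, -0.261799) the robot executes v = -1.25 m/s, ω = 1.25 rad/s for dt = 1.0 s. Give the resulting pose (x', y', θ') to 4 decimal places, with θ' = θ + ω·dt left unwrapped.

θ' = -0.2618 + 1.25·1.0 = 0.9882
R = v/ω = -1.25/1.25 = -1.0000
x' = 5 + -1.0000·(sin 0.9882 − sin -0.2618) = 3.9061
y' = 3 − -1.0000·(cos 0.9882 − cos -0.2618) = 2.5843

(3.9061, 2.5843, 0.9882)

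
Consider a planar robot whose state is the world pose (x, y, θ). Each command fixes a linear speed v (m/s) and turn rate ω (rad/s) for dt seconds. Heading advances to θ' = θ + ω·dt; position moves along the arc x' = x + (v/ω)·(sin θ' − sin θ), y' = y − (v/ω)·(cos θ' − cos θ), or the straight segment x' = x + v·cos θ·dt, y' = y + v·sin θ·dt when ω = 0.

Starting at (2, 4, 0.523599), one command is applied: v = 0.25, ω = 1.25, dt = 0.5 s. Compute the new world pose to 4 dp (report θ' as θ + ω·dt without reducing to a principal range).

θ' = 0.5236 + 1.25·0.5 = 1.1486
R = v/ω = 0.25/1.25 = 0.2000
x' = 2 + 0.2000·(sin 1.1486 − sin 0.5236) = 2.0824
y' = 4 − 0.2000·(cos 1.1486 − cos 0.5236) = 4.0913

(2.0824, 4.0913, 1.1486)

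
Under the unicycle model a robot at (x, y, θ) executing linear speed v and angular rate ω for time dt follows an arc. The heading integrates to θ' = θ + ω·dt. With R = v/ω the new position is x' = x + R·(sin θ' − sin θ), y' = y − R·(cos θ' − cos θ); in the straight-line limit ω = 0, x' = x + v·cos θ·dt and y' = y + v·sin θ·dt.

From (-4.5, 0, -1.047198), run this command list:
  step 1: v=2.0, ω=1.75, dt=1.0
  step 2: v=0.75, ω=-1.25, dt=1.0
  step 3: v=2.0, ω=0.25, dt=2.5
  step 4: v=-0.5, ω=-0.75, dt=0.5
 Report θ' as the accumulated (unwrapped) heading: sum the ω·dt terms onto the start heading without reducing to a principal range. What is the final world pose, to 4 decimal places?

step 1: θ'=0.7028 (R=1.1429) → pose (-2.7716, -0.3006, 0.7028)
step 2: θ'=-0.5472 (R=-0.6000) → pose (-2.0716, -0.2460, -0.5472)
step 3: θ'=0.0778 (R=8.0000) → pose (2.7126, -1.3900, 0.0778)
step 4: θ'=-0.2972 (R=0.6667) → pose (2.4655, -1.3627, -0.2972)

(2.4655, -1.3627, -0.2972)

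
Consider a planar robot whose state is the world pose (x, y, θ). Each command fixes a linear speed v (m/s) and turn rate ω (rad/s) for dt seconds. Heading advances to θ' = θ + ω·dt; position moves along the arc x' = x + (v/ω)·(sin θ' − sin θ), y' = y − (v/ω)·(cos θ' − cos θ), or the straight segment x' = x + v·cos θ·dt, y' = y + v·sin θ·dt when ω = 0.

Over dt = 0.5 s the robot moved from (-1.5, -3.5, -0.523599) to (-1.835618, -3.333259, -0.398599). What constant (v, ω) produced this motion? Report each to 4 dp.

v = -0.7500, ω = 0.2500

Δθ = -0.398599 − -0.523599 = 0.125000
ω = Δθ/dt = 0.125000/0.5 = 0.2500
R = Δx/(sin θ' − sin θ) = -3.0000
v = R·ω = -3.0000·0.2500 = -0.7500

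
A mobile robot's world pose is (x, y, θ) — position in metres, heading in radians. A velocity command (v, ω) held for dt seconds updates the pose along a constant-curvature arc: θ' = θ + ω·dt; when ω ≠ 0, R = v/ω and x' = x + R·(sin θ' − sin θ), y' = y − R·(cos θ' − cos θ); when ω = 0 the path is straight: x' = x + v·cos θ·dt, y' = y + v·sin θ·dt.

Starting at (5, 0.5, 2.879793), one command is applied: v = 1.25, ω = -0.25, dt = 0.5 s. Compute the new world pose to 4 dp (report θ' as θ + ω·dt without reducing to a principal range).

θ' = 2.8798 + -0.25·0.5 = 2.7548
R = v/ω = 1.25/-0.25 = -5.0000
x' = 5 + -5.0000·(sin 2.7548 − sin 2.8798) = 4.4080
y' = 0.5 − -5.0000·(cos 2.7548 − cos 2.8798) = 0.6990

(4.4080, 0.6990, 2.7548)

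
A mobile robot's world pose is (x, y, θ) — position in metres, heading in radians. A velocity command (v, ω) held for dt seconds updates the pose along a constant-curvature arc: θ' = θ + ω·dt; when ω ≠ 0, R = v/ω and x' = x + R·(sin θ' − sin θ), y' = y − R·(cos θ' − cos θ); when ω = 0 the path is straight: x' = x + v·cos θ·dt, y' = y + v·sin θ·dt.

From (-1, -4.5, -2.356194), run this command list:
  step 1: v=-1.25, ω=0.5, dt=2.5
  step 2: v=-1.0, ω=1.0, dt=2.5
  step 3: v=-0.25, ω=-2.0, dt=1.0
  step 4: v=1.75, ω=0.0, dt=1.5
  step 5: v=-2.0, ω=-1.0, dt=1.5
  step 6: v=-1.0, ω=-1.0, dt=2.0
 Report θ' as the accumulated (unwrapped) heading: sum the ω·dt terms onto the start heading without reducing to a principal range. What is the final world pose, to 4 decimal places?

(0.6531, -0.7368, -4.1062)

step 1: θ'=-1.1062 (R=-2.5000) → pose (-0.5328, -1.6121, -1.1062)
step 2: θ'=1.3938 (R=-1.0000) → pose (-2.4111, -1.8841, 1.3938)
step 3: θ'=-0.6062 (R=0.1250) → pose (-2.6054, -1.9648, -0.6062)
step 4: θ'=-0.6062 (straight) → pose (-0.4481, -3.4604, -0.6062)
step 5: θ'=-2.1062 (R=2.0000) → pose (-1.0288, -0.7964, -2.1062)
step 6: θ'=-4.1062 (R=1.0000) → pose (0.6531, -0.7368, -4.1062)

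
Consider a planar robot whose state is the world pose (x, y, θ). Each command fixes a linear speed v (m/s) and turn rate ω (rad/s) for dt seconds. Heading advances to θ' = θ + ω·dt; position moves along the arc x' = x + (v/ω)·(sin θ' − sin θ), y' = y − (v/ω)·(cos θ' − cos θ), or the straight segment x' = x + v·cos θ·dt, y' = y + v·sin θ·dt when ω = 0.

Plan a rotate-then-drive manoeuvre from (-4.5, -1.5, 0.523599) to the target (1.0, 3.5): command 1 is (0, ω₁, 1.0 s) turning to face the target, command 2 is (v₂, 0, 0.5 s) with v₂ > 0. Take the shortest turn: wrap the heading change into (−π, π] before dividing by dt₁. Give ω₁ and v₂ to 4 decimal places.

heading to target = atan2(3.5−-1.5, 1−-4.5) = 0.7378
Δθ = wrap(0.7378 − 0.5236) = 0.2142; ω₁ = Δθ/dt₁ = 0.2142
distance = √((1−-4.5)² + (3.5−-1.5)²) = 7.4330; v₂ = distance/dt₂ = 14.8661

ω₁ = 0.2142, v₂ = 14.8661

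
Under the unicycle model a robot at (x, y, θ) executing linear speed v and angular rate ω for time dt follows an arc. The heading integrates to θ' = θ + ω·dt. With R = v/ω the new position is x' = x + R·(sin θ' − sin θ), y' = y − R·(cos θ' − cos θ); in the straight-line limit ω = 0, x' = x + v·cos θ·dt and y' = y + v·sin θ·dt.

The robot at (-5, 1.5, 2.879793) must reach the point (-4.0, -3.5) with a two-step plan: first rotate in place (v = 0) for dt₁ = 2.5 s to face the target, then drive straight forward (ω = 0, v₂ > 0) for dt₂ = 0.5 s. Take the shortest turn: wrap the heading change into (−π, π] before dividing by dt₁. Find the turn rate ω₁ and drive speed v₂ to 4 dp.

heading to target = atan2(-3.5−1.5, -4−-5) = -1.3734
Δθ = wrap(-1.3734 − 2.8798) = 2.0300; ω₁ = Δθ/dt₁ = 0.8120
distance = √((-4−-5)² + (-3.5−1.5)²) = 5.0990; v₂ = distance/dt₂ = 10.1980

ω₁ = 0.8120, v₂ = 10.1980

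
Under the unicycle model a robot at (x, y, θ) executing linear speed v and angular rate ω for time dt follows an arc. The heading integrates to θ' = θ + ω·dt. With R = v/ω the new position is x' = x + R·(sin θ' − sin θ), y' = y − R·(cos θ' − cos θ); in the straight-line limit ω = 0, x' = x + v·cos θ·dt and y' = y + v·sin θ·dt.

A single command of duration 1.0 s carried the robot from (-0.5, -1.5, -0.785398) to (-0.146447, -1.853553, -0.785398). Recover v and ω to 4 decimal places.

v = 0.5000, ω = 0.0000

Δθ = -0.785398 − -0.785398 = 0.000000
ω = Δθ/dt = 0.000000/1.0 = 0.0000
ω = 0 → v = (Δx·cos θ + Δy·sin θ)/dt = 0.5000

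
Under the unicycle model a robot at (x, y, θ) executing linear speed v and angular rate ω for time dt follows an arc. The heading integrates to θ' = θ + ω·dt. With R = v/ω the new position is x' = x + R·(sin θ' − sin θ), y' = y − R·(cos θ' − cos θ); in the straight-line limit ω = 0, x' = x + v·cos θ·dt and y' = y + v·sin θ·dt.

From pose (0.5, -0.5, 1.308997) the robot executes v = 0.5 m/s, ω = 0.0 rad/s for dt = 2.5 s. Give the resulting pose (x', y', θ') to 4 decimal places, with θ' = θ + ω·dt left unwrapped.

θ' = 1.3090 + 0.0·2.5 = 1.3090
ω = 0 → straight: x' = 0.5 + 0.5·cos(1.3090)·2.5 = 0.8235
y' = -0.5 + 0.5·sin(1.3090)·2.5 = 0.7074

(0.8235, 0.7074, 1.3090)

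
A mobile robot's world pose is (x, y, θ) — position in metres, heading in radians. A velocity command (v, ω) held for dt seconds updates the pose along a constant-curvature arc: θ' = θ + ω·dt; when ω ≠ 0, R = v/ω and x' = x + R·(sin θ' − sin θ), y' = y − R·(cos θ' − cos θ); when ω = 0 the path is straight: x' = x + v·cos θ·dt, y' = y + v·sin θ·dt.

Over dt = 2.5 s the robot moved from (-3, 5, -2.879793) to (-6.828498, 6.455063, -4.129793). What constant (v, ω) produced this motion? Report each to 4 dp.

v = 1.7500, ω = -0.5000

Δθ = -4.129793 − -2.879793 = -1.250000
ω = Δθ/dt = -1.250000/2.5 = -0.5000
R = Δx/(sin θ' − sin θ) = -3.5000
v = R·ω = -3.5000·-0.5000 = 1.7500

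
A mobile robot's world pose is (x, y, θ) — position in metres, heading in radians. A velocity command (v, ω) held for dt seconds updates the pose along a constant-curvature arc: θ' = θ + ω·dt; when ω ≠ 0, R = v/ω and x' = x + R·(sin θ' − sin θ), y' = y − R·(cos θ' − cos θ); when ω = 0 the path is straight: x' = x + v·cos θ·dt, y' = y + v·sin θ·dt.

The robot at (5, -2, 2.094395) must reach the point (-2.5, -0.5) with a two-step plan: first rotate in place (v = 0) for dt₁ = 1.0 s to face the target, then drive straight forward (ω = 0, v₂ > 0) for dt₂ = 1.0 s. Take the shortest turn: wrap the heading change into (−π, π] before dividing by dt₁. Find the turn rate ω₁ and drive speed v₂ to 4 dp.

ω₁ = 0.8498, v₂ = 7.6485

heading to target = atan2(-0.5−-2, -2.5−5) = 2.9442
Δθ = wrap(2.9442 − 2.0944) = 0.8498; ω₁ = Δθ/dt₁ = 0.8498
distance = √((-2.5−5)² + (-0.5−-2)²) = 7.6485; v₂ = distance/dt₂ = 7.6485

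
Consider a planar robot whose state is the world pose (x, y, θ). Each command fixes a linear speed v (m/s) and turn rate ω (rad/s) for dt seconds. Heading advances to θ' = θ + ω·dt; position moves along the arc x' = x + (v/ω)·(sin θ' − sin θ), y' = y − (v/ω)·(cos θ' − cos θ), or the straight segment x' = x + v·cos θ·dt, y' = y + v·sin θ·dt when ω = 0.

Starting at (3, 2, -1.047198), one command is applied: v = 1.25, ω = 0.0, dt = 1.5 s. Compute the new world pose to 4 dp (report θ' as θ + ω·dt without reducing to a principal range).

θ' = -1.0472 + 0.0·1.5 = -1.0472
ω = 0 → straight: x' = 3 + 1.25·cos(-1.0472)·1.5 = 3.9375
y' = 2 + 1.25·sin(-1.0472)·1.5 = 0.3762

(3.9375, 0.3762, -1.0472)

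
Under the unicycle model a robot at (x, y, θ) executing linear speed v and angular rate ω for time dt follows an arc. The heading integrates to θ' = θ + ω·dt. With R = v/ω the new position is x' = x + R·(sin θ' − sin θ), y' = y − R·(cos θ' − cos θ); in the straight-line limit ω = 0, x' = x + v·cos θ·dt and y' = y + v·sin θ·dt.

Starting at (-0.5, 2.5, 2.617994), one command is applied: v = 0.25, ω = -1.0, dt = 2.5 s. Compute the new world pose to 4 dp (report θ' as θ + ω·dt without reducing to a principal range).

θ' = 2.6180 + -1.0·2.5 = 0.1180
R = v/ω = 0.25/-1.0 = -0.2500
x' = -0.5 + -0.2500·(sin 0.1180 − sin 2.6180) = -0.4044
y' = 2.5 − -0.2500·(cos 0.1180 − cos 2.6180) = 2.9648

(-0.4044, 2.9648, 0.1180)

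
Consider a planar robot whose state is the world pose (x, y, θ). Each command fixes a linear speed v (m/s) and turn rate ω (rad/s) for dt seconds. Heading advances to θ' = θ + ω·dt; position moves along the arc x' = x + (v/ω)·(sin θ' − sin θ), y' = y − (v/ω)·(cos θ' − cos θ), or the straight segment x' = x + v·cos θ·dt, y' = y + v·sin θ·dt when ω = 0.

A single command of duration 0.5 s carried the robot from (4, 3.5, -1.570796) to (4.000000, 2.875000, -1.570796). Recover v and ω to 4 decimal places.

v = 1.2500, ω = 0.0000

Δθ = -1.570796 − -1.570796 = 0.000000
ω = Δθ/dt = 0.000000/0.5 = 0.0000
ω = 0 → v = (Δx·cos θ + Δy·sin θ)/dt = 1.2500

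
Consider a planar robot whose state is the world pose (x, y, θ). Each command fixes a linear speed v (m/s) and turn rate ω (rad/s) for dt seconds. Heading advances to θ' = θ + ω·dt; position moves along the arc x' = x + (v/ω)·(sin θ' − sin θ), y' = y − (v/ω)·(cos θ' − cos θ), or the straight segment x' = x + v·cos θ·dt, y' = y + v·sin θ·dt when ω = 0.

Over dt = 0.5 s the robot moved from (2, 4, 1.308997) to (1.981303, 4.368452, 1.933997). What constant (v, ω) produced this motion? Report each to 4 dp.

Δθ = 1.933997 − 1.308997 = 0.625000
ω = Δθ/dt = 0.625000/0.5 = 1.2500
R = −Δy/(cos θ' − cos θ) = 0.6000
v = R·ω = 0.6000·1.2500 = 0.7500

v = 0.7500, ω = 1.2500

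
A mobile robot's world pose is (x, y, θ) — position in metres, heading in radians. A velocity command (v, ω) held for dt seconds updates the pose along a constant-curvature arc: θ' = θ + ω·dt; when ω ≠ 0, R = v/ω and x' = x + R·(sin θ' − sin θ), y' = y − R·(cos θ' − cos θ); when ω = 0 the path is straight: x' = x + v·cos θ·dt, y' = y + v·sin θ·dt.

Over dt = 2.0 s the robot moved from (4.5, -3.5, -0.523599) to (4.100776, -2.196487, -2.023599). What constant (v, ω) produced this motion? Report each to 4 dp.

v = -0.7500, ω = -0.7500

Δθ = -2.023599 − -0.523599 = -1.500000
ω = Δθ/dt = -1.500000/2.0 = -0.7500
R = −Δy/(cos θ' − cos θ) = 1.0000
v = R·ω = 1.0000·-0.7500 = -0.7500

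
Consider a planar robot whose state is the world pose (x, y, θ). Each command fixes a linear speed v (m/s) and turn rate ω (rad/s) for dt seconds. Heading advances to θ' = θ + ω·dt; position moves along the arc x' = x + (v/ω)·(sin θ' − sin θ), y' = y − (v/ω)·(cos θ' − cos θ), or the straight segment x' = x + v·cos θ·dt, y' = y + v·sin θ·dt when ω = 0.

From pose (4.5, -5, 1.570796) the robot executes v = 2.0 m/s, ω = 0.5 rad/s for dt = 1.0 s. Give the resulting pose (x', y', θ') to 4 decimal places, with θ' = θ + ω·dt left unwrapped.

(4.0103, -3.0823, 2.0708)

θ' = 1.5708 + 0.5·1.0 = 2.0708
R = v/ω = 2.0/0.5 = 4.0000
x' = 4.5 + 4.0000·(sin 2.0708 − sin 1.5708) = 4.0103
y' = -5 − 4.0000·(cos 2.0708 − cos 1.5708) = -3.0823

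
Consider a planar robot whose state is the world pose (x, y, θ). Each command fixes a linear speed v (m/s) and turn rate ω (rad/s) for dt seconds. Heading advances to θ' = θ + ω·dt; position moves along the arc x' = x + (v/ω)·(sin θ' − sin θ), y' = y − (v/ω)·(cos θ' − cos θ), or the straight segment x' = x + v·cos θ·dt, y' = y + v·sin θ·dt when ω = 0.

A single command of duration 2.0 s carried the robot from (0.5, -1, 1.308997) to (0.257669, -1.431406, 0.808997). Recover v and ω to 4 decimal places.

v = -0.2500, ω = -0.2500

Δθ = 0.808997 − 1.308997 = -0.500000
ω = Δθ/dt = -0.500000/2.0 = -0.2500
R = −Δy/(cos θ' − cos θ) = 1.0000
v = R·ω = 1.0000·-0.2500 = -0.2500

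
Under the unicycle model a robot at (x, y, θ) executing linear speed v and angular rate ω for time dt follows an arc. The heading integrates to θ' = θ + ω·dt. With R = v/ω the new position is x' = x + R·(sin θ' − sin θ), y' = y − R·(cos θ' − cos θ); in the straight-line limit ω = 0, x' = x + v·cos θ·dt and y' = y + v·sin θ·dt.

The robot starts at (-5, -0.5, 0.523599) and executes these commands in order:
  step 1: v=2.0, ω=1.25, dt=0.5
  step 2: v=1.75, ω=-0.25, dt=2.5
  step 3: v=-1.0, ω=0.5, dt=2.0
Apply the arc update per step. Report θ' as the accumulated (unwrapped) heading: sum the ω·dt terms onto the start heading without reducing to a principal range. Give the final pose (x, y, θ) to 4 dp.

(-2.4529, 1.7861, 1.5236)

step 1: θ'=1.1486 (R=1.6000) → pose (-4.3405, 0.2300, 1.1486)
step 2: θ'=0.5236 (R=-7.0000) → pose (-1.4552, 3.4238, 0.5236)
step 3: θ'=1.5236 (R=-2.0000) → pose (-2.4529, 1.7861, 1.5236)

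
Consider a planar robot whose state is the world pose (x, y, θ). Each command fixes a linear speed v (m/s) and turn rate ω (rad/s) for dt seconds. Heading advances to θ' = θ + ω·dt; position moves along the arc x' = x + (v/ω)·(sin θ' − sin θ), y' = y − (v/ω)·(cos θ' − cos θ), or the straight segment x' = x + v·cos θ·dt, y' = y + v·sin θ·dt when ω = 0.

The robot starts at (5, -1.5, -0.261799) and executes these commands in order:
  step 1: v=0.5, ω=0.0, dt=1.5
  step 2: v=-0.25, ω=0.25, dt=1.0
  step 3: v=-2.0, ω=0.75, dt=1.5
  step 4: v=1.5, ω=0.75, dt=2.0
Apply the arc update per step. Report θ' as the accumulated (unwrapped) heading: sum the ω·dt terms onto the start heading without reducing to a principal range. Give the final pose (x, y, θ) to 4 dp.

(2.2677, -0.5377, 2.6132)

step 1: θ'=-0.2618 (straight) → pose (5.7244, -1.6941, -0.2618)
step 2: θ'=-0.0118 (R=-1.0000) → pose (5.4774, -1.6601, -0.0118)
step 3: θ'=1.1132 (R=-2.6667) → pose (3.0536, -3.1485, 1.1132)
step 4: θ'=2.6132 (R=2.0000) → pose (2.2677, -0.5377, 2.6132)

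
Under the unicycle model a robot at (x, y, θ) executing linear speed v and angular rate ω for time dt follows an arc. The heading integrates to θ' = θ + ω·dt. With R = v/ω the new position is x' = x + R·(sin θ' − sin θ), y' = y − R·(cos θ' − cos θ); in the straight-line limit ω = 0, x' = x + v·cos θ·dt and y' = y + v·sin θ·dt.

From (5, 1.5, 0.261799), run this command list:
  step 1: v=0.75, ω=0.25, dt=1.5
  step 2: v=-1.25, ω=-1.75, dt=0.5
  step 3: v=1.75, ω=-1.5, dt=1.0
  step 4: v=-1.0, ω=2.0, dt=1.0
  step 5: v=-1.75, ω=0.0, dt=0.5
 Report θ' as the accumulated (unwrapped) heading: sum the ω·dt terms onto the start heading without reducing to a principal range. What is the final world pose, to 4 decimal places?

step 1: θ'=0.6368 (R=3.0000) → pose (6.0074, 1.9858, 0.6368)
step 2: θ'=-0.2382 (R=0.7143) → pose (5.4141, 1.8659, -0.2382)
step 3: θ'=-1.7382 (R=-1.1667) → pose (6.2892, 0.5378, -1.7382)
step 4: θ'=0.2618 (R=-0.5000) → pose (5.6668, 1.1041, 0.2618)
step 5: θ'=0.2618 (straight) → pose (4.8216, 0.8776, 0.2618)

(4.8216, 0.8776, 0.2618)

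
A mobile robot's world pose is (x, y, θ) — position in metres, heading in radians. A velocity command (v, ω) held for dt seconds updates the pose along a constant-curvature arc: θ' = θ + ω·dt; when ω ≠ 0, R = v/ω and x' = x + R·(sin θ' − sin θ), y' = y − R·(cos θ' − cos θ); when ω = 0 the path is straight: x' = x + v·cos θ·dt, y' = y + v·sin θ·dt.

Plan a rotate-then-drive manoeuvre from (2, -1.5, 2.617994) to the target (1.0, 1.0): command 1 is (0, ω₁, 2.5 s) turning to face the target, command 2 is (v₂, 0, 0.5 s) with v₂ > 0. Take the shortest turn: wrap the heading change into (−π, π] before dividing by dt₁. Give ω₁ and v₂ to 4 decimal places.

heading to target = atan2(1−-1.5, 1−2) = 1.9513
Δθ = wrap(1.9513 − 2.6180) = -0.6667; ω₁ = Δθ/dt₁ = -0.2667
distance = √((1−2)² + (1−-1.5)²) = 2.6926; v₂ = distance/dt₂ = 5.3852

ω₁ = -0.2667, v₂ = 5.3852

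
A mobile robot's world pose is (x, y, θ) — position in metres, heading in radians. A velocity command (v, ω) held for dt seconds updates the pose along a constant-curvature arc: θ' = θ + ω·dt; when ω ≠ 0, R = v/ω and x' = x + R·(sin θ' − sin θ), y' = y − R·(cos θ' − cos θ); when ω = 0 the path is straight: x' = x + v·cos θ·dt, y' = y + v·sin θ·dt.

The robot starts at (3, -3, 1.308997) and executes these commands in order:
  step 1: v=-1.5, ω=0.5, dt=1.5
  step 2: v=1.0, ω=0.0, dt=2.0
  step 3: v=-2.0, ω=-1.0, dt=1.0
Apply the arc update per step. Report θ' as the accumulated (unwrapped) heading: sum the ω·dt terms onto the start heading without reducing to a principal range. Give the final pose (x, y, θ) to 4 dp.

(2.2875, -5.3348, 1.0590)

step 1: θ'=2.0590 (R=-3.0000) → pose (3.2482, -5.1836, 2.0590)
step 2: θ'=2.0590 (straight) → pose (2.3102, -3.4172, 2.0590)
step 3: θ'=1.0590 (R=2.0000) → pose (2.2875, -5.3348, 1.0590)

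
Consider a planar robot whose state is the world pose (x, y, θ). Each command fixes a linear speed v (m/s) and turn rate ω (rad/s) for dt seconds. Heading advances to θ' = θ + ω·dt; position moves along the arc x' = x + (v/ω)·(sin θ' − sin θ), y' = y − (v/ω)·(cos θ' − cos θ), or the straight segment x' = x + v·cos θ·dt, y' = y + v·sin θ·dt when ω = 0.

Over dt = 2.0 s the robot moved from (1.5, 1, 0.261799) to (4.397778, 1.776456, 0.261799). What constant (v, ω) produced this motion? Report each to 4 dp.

v = 1.5000, ω = 0.0000

Δθ = 0.261799 − 0.261799 = 0.000000
ω = Δθ/dt = 0.000000/2.0 = 0.0000
ω = 0 → v = (Δx·cos θ + Δy·sin θ)/dt = 1.5000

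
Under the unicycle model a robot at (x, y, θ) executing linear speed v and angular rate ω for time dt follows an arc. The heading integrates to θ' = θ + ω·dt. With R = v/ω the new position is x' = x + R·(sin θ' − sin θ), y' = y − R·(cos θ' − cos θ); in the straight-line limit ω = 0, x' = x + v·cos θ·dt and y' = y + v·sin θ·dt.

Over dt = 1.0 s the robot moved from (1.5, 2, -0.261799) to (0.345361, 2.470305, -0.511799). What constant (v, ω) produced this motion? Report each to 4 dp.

v = -1.2500, ω = -0.2500

Δθ = -0.511799 − -0.261799 = -0.250000
ω = Δθ/dt = -0.250000/1.0 = -0.2500
R = Δx/(sin θ' − sin θ) = 5.0000
v = R·ω = 5.0000·-0.2500 = -1.2500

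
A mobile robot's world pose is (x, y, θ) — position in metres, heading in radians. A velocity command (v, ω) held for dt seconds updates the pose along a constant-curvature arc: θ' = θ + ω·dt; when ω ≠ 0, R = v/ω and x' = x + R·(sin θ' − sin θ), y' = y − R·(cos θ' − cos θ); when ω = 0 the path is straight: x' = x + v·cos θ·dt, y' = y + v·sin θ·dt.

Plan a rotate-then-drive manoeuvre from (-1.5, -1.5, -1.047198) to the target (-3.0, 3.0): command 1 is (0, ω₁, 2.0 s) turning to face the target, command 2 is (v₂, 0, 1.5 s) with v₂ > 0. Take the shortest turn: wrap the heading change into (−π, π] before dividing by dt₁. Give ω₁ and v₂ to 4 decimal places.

heading to target = atan2(3−-1.5, -3−-1.5) = 1.8925
Δθ = wrap(1.8925 − -1.0472) = 2.9397; ω₁ = Δθ/dt₁ = 1.4699
distance = √((-3−-1.5)² + (3−-1.5)²) = 4.7434; v₂ = distance/dt₂ = 3.1623

ω₁ = 1.4699, v₂ = 3.1623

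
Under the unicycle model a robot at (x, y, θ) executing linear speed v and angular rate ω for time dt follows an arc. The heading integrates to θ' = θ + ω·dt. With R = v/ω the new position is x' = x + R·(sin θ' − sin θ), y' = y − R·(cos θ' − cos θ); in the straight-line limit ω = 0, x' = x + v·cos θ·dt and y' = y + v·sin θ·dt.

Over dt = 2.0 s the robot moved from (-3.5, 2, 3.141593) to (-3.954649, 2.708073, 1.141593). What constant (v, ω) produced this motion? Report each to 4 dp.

Δθ = 1.141593 − 3.141593 = -2.000000
ω = Δθ/dt = -2.000000/2.0 = -1.0000
R = −Δy/(cos θ' − cos θ) = -0.5000
v = R·ω = -0.5000·-1.0000 = 0.5000

v = 0.5000, ω = -1.0000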